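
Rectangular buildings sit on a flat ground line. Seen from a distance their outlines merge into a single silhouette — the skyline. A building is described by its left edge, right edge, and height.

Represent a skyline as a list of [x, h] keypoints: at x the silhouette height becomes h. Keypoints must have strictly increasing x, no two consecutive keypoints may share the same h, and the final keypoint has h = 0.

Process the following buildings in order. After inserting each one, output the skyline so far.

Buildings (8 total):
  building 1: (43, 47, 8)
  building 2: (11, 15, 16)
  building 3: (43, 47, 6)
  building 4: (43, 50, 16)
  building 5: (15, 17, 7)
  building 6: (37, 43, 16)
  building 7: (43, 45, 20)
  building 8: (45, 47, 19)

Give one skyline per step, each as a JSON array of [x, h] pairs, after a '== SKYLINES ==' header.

== SKYLINES ==
[[43,8],[47,0]]
[[11,16],[15,0],[43,8],[47,0]]
[[11,16],[15,0],[43,8],[47,0]]
[[11,16],[15,0],[43,16],[50,0]]
[[11,16],[15,7],[17,0],[43,16],[50,0]]
[[11,16],[15,7],[17,0],[37,16],[50,0]]
[[11,16],[15,7],[17,0],[37,16],[43,20],[45,16],[50,0]]
[[11,16],[15,7],[17,0],[37,16],[43,20],[45,19],[47,16],[50,0]]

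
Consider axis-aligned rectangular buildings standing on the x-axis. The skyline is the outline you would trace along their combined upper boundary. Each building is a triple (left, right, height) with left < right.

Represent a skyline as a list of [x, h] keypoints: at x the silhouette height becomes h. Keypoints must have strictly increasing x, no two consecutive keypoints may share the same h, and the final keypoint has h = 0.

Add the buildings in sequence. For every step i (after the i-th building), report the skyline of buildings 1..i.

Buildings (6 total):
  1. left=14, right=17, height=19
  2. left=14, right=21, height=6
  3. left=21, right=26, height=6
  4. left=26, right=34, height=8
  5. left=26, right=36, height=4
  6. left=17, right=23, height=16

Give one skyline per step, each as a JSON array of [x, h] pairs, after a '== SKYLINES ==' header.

== SKYLINES ==
[[14,19],[17,0]]
[[14,19],[17,6],[21,0]]
[[14,19],[17,6],[26,0]]
[[14,19],[17,6],[26,8],[34,0]]
[[14,19],[17,6],[26,8],[34,4],[36,0]]
[[14,19],[17,16],[23,6],[26,8],[34,4],[36,0]]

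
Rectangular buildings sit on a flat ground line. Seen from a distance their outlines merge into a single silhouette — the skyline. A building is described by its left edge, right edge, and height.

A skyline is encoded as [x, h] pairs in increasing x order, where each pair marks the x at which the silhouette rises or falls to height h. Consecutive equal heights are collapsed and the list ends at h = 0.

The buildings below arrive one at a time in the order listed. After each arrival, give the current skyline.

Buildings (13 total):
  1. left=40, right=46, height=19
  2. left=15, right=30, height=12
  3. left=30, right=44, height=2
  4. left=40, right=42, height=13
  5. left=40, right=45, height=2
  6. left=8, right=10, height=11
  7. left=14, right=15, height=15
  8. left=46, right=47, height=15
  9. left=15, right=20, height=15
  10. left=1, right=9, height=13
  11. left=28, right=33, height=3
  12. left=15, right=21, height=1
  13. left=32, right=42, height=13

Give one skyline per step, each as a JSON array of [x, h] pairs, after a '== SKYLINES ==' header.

== SKYLINES ==
[[40,19],[46,0]]
[[15,12],[30,0],[40,19],[46,0]]
[[15,12],[30,2],[40,19],[46,0]]
[[15,12],[30,2],[40,19],[46,0]]
[[15,12],[30,2],[40,19],[46,0]]
[[8,11],[10,0],[15,12],[30,2],[40,19],[46,0]]
[[8,11],[10,0],[14,15],[15,12],[30,2],[40,19],[46,0]]
[[8,11],[10,0],[14,15],[15,12],[30,2],[40,19],[46,15],[47,0]]
[[8,11],[10,0],[14,15],[20,12],[30,2],[40,19],[46,15],[47,0]]
[[1,13],[9,11],[10,0],[14,15],[20,12],[30,2],[40,19],[46,15],[47,0]]
[[1,13],[9,11],[10,0],[14,15],[20,12],[30,3],[33,2],[40,19],[46,15],[47,0]]
[[1,13],[9,11],[10,0],[14,15],[20,12],[30,3],[33,2],[40,19],[46,15],[47,0]]
[[1,13],[9,11],[10,0],[14,15],[20,12],[30,3],[32,13],[40,19],[46,15],[47,0]]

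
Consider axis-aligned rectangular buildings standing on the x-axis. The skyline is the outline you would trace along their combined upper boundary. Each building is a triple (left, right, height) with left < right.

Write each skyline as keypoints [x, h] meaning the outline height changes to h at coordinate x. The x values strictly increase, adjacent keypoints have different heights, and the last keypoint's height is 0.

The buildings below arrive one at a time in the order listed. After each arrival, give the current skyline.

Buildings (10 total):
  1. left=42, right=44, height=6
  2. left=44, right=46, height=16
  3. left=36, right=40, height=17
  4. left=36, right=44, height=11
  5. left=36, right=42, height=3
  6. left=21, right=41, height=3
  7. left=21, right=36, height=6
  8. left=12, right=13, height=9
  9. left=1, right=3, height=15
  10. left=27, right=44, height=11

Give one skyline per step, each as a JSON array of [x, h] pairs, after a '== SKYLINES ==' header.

== SKYLINES ==
[[42,6],[44,0]]
[[42,6],[44,16],[46,0]]
[[36,17],[40,0],[42,6],[44,16],[46,0]]
[[36,17],[40,11],[44,16],[46,0]]
[[36,17],[40,11],[44,16],[46,0]]
[[21,3],[36,17],[40,11],[44,16],[46,0]]
[[21,6],[36,17],[40,11],[44,16],[46,0]]
[[12,9],[13,0],[21,6],[36,17],[40,11],[44,16],[46,0]]
[[1,15],[3,0],[12,9],[13,0],[21,6],[36,17],[40,11],[44,16],[46,0]]
[[1,15],[3,0],[12,9],[13,0],[21,6],[27,11],[36,17],[40,11],[44,16],[46,0]]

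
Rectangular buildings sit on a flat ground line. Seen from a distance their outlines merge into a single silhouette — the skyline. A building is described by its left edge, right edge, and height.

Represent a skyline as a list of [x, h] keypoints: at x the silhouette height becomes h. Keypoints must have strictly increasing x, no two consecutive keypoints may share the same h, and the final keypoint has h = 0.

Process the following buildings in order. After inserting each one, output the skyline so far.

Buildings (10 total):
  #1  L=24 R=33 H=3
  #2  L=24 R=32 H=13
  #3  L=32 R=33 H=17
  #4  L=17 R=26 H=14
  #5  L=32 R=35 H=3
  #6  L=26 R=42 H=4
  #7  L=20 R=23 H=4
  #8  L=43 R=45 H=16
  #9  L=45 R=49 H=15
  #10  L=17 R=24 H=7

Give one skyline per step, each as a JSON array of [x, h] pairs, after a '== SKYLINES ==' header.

== SKYLINES ==
[[24,3],[33,0]]
[[24,13],[32,3],[33,0]]
[[24,13],[32,17],[33,0]]
[[17,14],[26,13],[32,17],[33,0]]
[[17,14],[26,13],[32,17],[33,3],[35,0]]
[[17,14],[26,13],[32,17],[33,4],[42,0]]
[[17,14],[26,13],[32,17],[33,4],[42,0]]
[[17,14],[26,13],[32,17],[33,4],[42,0],[43,16],[45,0]]
[[17,14],[26,13],[32,17],[33,4],[42,0],[43,16],[45,15],[49,0]]
[[17,14],[26,13],[32,17],[33,4],[42,0],[43,16],[45,15],[49,0]]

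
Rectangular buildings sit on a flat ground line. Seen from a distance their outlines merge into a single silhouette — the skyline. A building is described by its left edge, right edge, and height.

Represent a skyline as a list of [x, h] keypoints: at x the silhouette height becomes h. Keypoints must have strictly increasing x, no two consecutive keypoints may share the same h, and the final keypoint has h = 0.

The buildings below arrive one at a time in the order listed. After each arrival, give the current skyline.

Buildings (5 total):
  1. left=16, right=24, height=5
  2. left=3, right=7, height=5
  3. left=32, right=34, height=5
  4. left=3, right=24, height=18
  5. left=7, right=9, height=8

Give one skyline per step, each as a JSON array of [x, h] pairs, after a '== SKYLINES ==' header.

== SKYLINES ==
[[16,5],[24,0]]
[[3,5],[7,0],[16,5],[24,0]]
[[3,5],[7,0],[16,5],[24,0],[32,5],[34,0]]
[[3,18],[24,0],[32,5],[34,0]]
[[3,18],[24,0],[32,5],[34,0]]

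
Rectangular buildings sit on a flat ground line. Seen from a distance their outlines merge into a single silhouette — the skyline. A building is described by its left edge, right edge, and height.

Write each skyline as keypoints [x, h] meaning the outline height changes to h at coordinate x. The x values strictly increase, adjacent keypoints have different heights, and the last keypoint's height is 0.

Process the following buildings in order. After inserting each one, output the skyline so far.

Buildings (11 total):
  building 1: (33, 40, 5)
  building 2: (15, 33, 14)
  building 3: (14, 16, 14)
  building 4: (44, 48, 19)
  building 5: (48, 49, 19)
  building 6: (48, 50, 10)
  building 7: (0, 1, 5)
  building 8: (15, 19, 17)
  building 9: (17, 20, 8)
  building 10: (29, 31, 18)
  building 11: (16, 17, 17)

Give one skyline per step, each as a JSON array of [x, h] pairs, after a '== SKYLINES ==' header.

== SKYLINES ==
[[33,5],[40,0]]
[[15,14],[33,5],[40,0]]
[[14,14],[33,5],[40,0]]
[[14,14],[33,5],[40,0],[44,19],[48,0]]
[[14,14],[33,5],[40,0],[44,19],[49,0]]
[[14,14],[33,5],[40,0],[44,19],[49,10],[50,0]]
[[0,5],[1,0],[14,14],[33,5],[40,0],[44,19],[49,10],[50,0]]
[[0,5],[1,0],[14,14],[15,17],[19,14],[33,5],[40,0],[44,19],[49,10],[50,0]]
[[0,5],[1,0],[14,14],[15,17],[19,14],[33,5],[40,0],[44,19],[49,10],[50,0]]
[[0,5],[1,0],[14,14],[15,17],[19,14],[29,18],[31,14],[33,5],[40,0],[44,19],[49,10],[50,0]]
[[0,5],[1,0],[14,14],[15,17],[19,14],[29,18],[31,14],[33,5],[40,0],[44,19],[49,10],[50,0]]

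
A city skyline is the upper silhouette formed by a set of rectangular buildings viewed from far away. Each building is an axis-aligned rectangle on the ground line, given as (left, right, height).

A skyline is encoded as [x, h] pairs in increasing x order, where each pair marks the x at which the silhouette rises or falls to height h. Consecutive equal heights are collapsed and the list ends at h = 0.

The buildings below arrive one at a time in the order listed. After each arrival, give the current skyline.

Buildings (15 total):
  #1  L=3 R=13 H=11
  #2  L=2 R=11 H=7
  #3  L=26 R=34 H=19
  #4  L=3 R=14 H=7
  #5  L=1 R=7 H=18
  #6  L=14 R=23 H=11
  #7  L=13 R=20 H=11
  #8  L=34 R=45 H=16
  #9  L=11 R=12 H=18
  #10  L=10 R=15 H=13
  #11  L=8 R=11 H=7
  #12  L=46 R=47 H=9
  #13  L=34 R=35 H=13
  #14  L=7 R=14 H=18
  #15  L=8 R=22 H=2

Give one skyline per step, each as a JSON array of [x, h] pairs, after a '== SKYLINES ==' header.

== SKYLINES ==
[[3,11],[13,0]]
[[2,7],[3,11],[13,0]]
[[2,7],[3,11],[13,0],[26,19],[34,0]]
[[2,7],[3,11],[13,7],[14,0],[26,19],[34,0]]
[[1,18],[7,11],[13,7],[14,0],[26,19],[34,0]]
[[1,18],[7,11],[13,7],[14,11],[23,0],[26,19],[34,0]]
[[1,18],[7,11],[23,0],[26,19],[34,0]]
[[1,18],[7,11],[23,0],[26,19],[34,16],[45,0]]
[[1,18],[7,11],[11,18],[12,11],[23,0],[26,19],[34,16],[45,0]]
[[1,18],[7,11],[10,13],[11,18],[12,13],[15,11],[23,0],[26,19],[34,16],[45,0]]
[[1,18],[7,11],[10,13],[11,18],[12,13],[15,11],[23,0],[26,19],[34,16],[45,0]]
[[1,18],[7,11],[10,13],[11,18],[12,13],[15,11],[23,0],[26,19],[34,16],[45,0],[46,9],[47,0]]
[[1,18],[7,11],[10,13],[11,18],[12,13],[15,11],[23,0],[26,19],[34,16],[45,0],[46,9],[47,0]]
[[1,18],[14,13],[15,11],[23,0],[26,19],[34,16],[45,0],[46,9],[47,0]]
[[1,18],[14,13],[15,11],[23,0],[26,19],[34,16],[45,0],[46,9],[47,0]]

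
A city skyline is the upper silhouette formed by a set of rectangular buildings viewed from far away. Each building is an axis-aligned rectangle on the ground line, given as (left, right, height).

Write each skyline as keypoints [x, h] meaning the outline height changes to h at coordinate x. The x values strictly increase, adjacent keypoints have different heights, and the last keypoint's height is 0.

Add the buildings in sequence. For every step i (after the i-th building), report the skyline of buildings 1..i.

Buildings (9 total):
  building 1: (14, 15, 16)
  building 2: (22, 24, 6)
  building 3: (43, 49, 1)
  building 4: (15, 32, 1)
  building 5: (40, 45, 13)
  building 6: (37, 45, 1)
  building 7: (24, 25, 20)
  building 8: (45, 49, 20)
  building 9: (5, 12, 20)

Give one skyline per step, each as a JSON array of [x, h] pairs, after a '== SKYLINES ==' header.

== SKYLINES ==
[[14,16],[15,0]]
[[14,16],[15,0],[22,6],[24,0]]
[[14,16],[15,0],[22,6],[24,0],[43,1],[49,0]]
[[14,16],[15,1],[22,6],[24,1],[32,0],[43,1],[49,0]]
[[14,16],[15,1],[22,6],[24,1],[32,0],[40,13],[45,1],[49,0]]
[[14,16],[15,1],[22,6],[24,1],[32,0],[37,1],[40,13],[45,1],[49,0]]
[[14,16],[15,1],[22,6],[24,20],[25,1],[32,0],[37,1],[40,13],[45,1],[49,0]]
[[14,16],[15,1],[22,6],[24,20],[25,1],[32,0],[37,1],[40,13],[45,20],[49,0]]
[[5,20],[12,0],[14,16],[15,1],[22,6],[24,20],[25,1],[32,0],[37,1],[40,13],[45,20],[49,0]]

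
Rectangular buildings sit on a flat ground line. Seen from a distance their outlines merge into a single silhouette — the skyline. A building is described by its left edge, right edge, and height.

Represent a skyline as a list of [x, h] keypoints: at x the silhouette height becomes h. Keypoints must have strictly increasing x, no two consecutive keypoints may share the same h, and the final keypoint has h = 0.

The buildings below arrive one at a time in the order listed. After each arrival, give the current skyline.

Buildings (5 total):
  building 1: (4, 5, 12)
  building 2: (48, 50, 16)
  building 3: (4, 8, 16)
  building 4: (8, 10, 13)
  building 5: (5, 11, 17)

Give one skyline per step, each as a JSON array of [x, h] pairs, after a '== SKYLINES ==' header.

== SKYLINES ==
[[4,12],[5,0]]
[[4,12],[5,0],[48,16],[50,0]]
[[4,16],[8,0],[48,16],[50,0]]
[[4,16],[8,13],[10,0],[48,16],[50,0]]
[[4,16],[5,17],[11,0],[48,16],[50,0]]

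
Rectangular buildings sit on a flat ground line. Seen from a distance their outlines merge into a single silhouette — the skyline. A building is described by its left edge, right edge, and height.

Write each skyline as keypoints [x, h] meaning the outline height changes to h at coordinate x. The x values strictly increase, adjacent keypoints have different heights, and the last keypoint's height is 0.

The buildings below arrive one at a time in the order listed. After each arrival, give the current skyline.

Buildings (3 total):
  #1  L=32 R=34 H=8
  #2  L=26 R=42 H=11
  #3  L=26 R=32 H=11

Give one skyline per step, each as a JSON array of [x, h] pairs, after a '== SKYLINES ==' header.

== SKYLINES ==
[[32,8],[34,0]]
[[26,11],[42,0]]
[[26,11],[42,0]]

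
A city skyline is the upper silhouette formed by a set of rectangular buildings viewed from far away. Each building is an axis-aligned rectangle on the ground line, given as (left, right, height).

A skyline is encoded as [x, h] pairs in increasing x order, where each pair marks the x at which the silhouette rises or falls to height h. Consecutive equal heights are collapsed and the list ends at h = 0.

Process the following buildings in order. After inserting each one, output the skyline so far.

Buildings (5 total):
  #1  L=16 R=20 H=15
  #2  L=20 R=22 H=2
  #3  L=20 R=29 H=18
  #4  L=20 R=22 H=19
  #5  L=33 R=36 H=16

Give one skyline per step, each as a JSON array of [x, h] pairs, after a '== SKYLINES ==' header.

== SKYLINES ==
[[16,15],[20,0]]
[[16,15],[20,2],[22,0]]
[[16,15],[20,18],[29,0]]
[[16,15],[20,19],[22,18],[29,0]]
[[16,15],[20,19],[22,18],[29,0],[33,16],[36,0]]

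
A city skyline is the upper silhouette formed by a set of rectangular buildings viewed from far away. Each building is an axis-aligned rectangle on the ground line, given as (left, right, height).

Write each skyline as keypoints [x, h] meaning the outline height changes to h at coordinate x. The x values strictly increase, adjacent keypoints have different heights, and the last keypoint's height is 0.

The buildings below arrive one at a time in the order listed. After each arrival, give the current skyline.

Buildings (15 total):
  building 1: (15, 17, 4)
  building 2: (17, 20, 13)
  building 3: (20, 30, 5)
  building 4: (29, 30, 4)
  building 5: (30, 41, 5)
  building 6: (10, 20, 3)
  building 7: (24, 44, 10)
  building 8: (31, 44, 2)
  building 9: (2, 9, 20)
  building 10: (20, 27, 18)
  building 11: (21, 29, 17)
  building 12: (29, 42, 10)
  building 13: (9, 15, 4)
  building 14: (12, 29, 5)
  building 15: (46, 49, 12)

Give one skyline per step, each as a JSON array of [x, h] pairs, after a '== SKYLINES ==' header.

== SKYLINES ==
[[15,4],[17,0]]
[[15,4],[17,13],[20,0]]
[[15,4],[17,13],[20,5],[30,0]]
[[15,4],[17,13],[20,5],[30,0]]
[[15,4],[17,13],[20,5],[41,0]]
[[10,3],[15,4],[17,13],[20,5],[41,0]]
[[10,3],[15,4],[17,13],[20,5],[24,10],[44,0]]
[[10,3],[15,4],[17,13],[20,5],[24,10],[44,0]]
[[2,20],[9,0],[10,3],[15,4],[17,13],[20,5],[24,10],[44,0]]
[[2,20],[9,0],[10,3],[15,4],[17,13],[20,18],[27,10],[44,0]]
[[2,20],[9,0],[10,3],[15,4],[17,13],[20,18],[27,17],[29,10],[44,0]]
[[2,20],[9,0],[10,3],[15,4],[17,13],[20,18],[27,17],[29,10],[44,0]]
[[2,20],[9,4],[17,13],[20,18],[27,17],[29,10],[44,0]]
[[2,20],[9,4],[12,5],[17,13],[20,18],[27,17],[29,10],[44,0]]
[[2,20],[9,4],[12,5],[17,13],[20,18],[27,17],[29,10],[44,0],[46,12],[49,0]]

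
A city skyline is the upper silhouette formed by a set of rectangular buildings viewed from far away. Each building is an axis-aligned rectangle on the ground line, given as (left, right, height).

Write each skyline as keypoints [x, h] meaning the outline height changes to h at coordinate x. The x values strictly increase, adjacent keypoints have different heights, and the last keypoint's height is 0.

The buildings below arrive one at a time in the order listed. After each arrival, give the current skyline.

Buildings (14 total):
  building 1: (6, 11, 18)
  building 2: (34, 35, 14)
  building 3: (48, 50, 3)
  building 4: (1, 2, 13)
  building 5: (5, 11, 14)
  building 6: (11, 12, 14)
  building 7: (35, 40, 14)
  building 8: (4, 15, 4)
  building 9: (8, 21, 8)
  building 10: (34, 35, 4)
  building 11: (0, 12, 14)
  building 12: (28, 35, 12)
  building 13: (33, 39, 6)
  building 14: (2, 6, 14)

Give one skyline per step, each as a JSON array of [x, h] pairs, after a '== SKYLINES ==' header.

== SKYLINES ==
[[6,18],[11,0]]
[[6,18],[11,0],[34,14],[35,0]]
[[6,18],[11,0],[34,14],[35,0],[48,3],[50,0]]
[[1,13],[2,0],[6,18],[11,0],[34,14],[35,0],[48,3],[50,0]]
[[1,13],[2,0],[5,14],[6,18],[11,0],[34,14],[35,0],[48,3],[50,0]]
[[1,13],[2,0],[5,14],[6,18],[11,14],[12,0],[34,14],[35,0],[48,3],[50,0]]
[[1,13],[2,0],[5,14],[6,18],[11,14],[12,0],[34,14],[40,0],[48,3],[50,0]]
[[1,13],[2,0],[4,4],[5,14],[6,18],[11,14],[12,4],[15,0],[34,14],[40,0],[48,3],[50,0]]
[[1,13],[2,0],[4,4],[5,14],[6,18],[11,14],[12,8],[21,0],[34,14],[40,0],[48,3],[50,0]]
[[1,13],[2,0],[4,4],[5,14],[6,18],[11,14],[12,8],[21,0],[34,14],[40,0],[48,3],[50,0]]
[[0,14],[6,18],[11,14],[12,8],[21,0],[34,14],[40,0],[48,3],[50,0]]
[[0,14],[6,18],[11,14],[12,8],[21,0],[28,12],[34,14],[40,0],[48,3],[50,0]]
[[0,14],[6,18],[11,14],[12,8],[21,0],[28,12],[34,14],[40,0],[48,3],[50,0]]
[[0,14],[6,18],[11,14],[12,8],[21,0],[28,12],[34,14],[40,0],[48,3],[50,0]]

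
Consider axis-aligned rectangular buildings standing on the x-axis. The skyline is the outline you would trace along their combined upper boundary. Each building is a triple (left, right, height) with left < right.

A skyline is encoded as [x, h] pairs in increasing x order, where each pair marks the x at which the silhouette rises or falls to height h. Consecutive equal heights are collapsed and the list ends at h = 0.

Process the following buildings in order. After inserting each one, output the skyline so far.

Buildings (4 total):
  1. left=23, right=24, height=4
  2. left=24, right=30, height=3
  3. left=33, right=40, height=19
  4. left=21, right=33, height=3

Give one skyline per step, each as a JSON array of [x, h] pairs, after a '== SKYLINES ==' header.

== SKYLINES ==
[[23,4],[24,0]]
[[23,4],[24,3],[30,0]]
[[23,4],[24,3],[30,0],[33,19],[40,0]]
[[21,3],[23,4],[24,3],[33,19],[40,0]]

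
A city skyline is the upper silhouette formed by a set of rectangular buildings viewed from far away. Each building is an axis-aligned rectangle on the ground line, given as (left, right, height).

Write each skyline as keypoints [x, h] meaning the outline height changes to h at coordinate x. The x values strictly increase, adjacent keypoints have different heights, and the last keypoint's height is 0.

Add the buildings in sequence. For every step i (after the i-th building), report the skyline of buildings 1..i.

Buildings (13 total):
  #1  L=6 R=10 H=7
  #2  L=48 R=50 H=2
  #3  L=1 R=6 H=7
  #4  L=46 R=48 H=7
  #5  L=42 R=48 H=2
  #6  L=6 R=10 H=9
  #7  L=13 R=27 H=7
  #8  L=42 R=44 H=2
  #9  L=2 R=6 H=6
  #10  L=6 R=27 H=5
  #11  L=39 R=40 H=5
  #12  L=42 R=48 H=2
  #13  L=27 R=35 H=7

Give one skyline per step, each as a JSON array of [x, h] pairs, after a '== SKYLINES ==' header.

== SKYLINES ==
[[6,7],[10,0]]
[[6,7],[10,0],[48,2],[50,0]]
[[1,7],[10,0],[48,2],[50,0]]
[[1,7],[10,0],[46,7],[48,2],[50,0]]
[[1,7],[10,0],[42,2],[46,7],[48,2],[50,0]]
[[1,7],[6,9],[10,0],[42,2],[46,7],[48,2],[50,0]]
[[1,7],[6,9],[10,0],[13,7],[27,0],[42,2],[46,7],[48,2],[50,0]]
[[1,7],[6,9],[10,0],[13,7],[27,0],[42,2],[46,7],[48,2],[50,0]]
[[1,7],[6,9],[10,0],[13,7],[27,0],[42,2],[46,7],[48,2],[50,0]]
[[1,7],[6,9],[10,5],[13,7],[27,0],[42,2],[46,7],[48,2],[50,0]]
[[1,7],[6,9],[10,5],[13,7],[27,0],[39,5],[40,0],[42,2],[46,7],[48,2],[50,0]]
[[1,7],[6,9],[10,5],[13,7],[27,0],[39,5],[40,0],[42,2],[46,7],[48,2],[50,0]]
[[1,7],[6,9],[10,5],[13,7],[35,0],[39,5],[40,0],[42,2],[46,7],[48,2],[50,0]]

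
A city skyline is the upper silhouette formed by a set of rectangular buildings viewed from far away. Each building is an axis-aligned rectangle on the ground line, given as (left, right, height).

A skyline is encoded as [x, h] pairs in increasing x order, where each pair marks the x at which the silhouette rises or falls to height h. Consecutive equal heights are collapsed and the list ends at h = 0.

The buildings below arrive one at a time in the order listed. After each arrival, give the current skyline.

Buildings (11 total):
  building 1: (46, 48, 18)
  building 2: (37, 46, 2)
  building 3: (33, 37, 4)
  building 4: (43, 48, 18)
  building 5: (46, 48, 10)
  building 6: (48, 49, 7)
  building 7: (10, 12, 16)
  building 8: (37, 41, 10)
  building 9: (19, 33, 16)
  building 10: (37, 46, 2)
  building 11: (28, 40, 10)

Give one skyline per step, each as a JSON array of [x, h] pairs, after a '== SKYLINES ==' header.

== SKYLINES ==
[[46,18],[48,0]]
[[37,2],[46,18],[48,0]]
[[33,4],[37,2],[46,18],[48,0]]
[[33,4],[37,2],[43,18],[48,0]]
[[33,4],[37,2],[43,18],[48,0]]
[[33,4],[37,2],[43,18],[48,7],[49,0]]
[[10,16],[12,0],[33,4],[37,2],[43,18],[48,7],[49,0]]
[[10,16],[12,0],[33,4],[37,10],[41,2],[43,18],[48,7],[49,0]]
[[10,16],[12,0],[19,16],[33,4],[37,10],[41,2],[43,18],[48,7],[49,0]]
[[10,16],[12,0],[19,16],[33,4],[37,10],[41,2],[43,18],[48,7],[49,0]]
[[10,16],[12,0],[19,16],[33,10],[41,2],[43,18],[48,7],[49,0]]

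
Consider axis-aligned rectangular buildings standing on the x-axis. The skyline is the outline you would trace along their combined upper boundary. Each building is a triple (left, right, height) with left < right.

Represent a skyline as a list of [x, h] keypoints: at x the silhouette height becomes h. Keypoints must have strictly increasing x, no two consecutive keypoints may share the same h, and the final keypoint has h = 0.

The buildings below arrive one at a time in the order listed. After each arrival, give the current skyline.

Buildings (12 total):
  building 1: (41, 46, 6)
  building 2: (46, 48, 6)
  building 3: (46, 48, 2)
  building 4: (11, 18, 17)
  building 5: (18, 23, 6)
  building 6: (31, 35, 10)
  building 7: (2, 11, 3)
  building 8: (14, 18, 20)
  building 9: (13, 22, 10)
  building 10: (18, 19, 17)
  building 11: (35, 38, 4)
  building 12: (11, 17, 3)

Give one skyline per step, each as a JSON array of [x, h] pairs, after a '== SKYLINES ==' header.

== SKYLINES ==
[[41,6],[46,0]]
[[41,6],[48,0]]
[[41,6],[48,0]]
[[11,17],[18,0],[41,6],[48,0]]
[[11,17],[18,6],[23,0],[41,6],[48,0]]
[[11,17],[18,6],[23,0],[31,10],[35,0],[41,6],[48,0]]
[[2,3],[11,17],[18,6],[23,0],[31,10],[35,0],[41,6],[48,0]]
[[2,3],[11,17],[14,20],[18,6],[23,0],[31,10],[35,0],[41,6],[48,0]]
[[2,3],[11,17],[14,20],[18,10],[22,6],[23,0],[31,10],[35,0],[41,6],[48,0]]
[[2,3],[11,17],[14,20],[18,17],[19,10],[22,6],[23,0],[31,10],[35,0],[41,6],[48,0]]
[[2,3],[11,17],[14,20],[18,17],[19,10],[22,6],[23,0],[31,10],[35,4],[38,0],[41,6],[48,0]]
[[2,3],[11,17],[14,20],[18,17],[19,10],[22,6],[23,0],[31,10],[35,4],[38,0],[41,6],[48,0]]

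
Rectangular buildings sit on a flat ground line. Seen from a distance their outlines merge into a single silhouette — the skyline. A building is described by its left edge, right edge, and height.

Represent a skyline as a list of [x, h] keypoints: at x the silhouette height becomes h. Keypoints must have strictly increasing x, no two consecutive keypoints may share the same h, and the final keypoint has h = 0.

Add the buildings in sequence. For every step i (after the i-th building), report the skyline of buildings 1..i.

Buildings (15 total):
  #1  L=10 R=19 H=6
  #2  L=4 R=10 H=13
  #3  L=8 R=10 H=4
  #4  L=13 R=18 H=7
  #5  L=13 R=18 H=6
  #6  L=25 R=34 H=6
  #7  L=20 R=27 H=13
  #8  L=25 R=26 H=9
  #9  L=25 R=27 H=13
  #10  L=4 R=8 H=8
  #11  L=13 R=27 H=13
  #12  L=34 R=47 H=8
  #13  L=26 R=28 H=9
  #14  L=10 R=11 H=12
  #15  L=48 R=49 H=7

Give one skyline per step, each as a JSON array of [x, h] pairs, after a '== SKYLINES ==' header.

== SKYLINES ==
[[10,6],[19,0]]
[[4,13],[10,6],[19,0]]
[[4,13],[10,6],[19,0]]
[[4,13],[10,6],[13,7],[18,6],[19,0]]
[[4,13],[10,6],[13,7],[18,6],[19,0]]
[[4,13],[10,6],[13,7],[18,6],[19,0],[25,6],[34,0]]
[[4,13],[10,6],[13,7],[18,6],[19,0],[20,13],[27,6],[34,0]]
[[4,13],[10,6],[13,7],[18,6],[19,0],[20,13],[27,6],[34,0]]
[[4,13],[10,6],[13,7],[18,6],[19,0],[20,13],[27,6],[34,0]]
[[4,13],[10,6],[13,7],[18,6],[19,0],[20,13],[27,6],[34,0]]
[[4,13],[10,6],[13,13],[27,6],[34,0]]
[[4,13],[10,6],[13,13],[27,6],[34,8],[47,0]]
[[4,13],[10,6],[13,13],[27,9],[28,6],[34,8],[47,0]]
[[4,13],[10,12],[11,6],[13,13],[27,9],[28,6],[34,8],[47,0]]
[[4,13],[10,12],[11,6],[13,13],[27,9],[28,6],[34,8],[47,0],[48,7],[49,0]]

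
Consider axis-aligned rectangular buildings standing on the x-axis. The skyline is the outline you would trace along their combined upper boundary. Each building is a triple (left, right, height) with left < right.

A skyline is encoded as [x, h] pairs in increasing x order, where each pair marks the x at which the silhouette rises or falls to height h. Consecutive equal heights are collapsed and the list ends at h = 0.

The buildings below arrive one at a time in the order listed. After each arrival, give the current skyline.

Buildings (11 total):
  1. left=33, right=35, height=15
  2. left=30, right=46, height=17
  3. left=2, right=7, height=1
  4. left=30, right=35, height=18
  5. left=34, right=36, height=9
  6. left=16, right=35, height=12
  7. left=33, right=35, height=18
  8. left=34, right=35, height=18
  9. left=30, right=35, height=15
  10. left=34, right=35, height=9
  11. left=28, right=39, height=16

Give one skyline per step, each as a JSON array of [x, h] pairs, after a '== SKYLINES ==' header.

== SKYLINES ==
[[33,15],[35,0]]
[[30,17],[46,0]]
[[2,1],[7,0],[30,17],[46,0]]
[[2,1],[7,0],[30,18],[35,17],[46,0]]
[[2,1],[7,0],[30,18],[35,17],[46,0]]
[[2,1],[7,0],[16,12],[30,18],[35,17],[46,0]]
[[2,1],[7,0],[16,12],[30,18],[35,17],[46,0]]
[[2,1],[7,0],[16,12],[30,18],[35,17],[46,0]]
[[2,1],[7,0],[16,12],[30,18],[35,17],[46,0]]
[[2,1],[7,0],[16,12],[30,18],[35,17],[46,0]]
[[2,1],[7,0],[16,12],[28,16],[30,18],[35,17],[46,0]]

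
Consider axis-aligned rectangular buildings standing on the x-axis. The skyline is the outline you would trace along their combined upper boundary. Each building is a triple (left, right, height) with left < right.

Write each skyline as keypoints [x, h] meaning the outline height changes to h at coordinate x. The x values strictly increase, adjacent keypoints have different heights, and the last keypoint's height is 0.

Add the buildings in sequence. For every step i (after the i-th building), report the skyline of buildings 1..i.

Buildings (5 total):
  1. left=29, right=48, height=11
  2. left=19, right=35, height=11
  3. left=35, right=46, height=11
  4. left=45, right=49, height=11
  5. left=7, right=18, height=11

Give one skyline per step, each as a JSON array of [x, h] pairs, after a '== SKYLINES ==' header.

== SKYLINES ==
[[29,11],[48,0]]
[[19,11],[48,0]]
[[19,11],[48,0]]
[[19,11],[49,0]]
[[7,11],[18,0],[19,11],[49,0]]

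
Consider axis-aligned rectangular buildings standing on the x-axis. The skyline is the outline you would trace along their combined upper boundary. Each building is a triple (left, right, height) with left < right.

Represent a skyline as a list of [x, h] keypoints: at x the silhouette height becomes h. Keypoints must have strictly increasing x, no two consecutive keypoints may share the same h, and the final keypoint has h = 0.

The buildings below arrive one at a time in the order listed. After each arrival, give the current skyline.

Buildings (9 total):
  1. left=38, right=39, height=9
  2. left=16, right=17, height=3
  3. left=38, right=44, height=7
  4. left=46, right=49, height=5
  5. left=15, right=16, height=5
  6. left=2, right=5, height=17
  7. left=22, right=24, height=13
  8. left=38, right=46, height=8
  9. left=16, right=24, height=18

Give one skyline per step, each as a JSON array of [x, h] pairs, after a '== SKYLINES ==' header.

== SKYLINES ==
[[38,9],[39,0]]
[[16,3],[17,0],[38,9],[39,0]]
[[16,3],[17,0],[38,9],[39,7],[44,0]]
[[16,3],[17,0],[38,9],[39,7],[44,0],[46,5],[49,0]]
[[15,5],[16,3],[17,0],[38,9],[39,7],[44,0],[46,5],[49,0]]
[[2,17],[5,0],[15,5],[16,3],[17,0],[38,9],[39,7],[44,0],[46,5],[49,0]]
[[2,17],[5,0],[15,5],[16,3],[17,0],[22,13],[24,0],[38,9],[39,7],[44,0],[46,5],[49,0]]
[[2,17],[5,0],[15,5],[16,3],[17,0],[22,13],[24,0],[38,9],[39,8],[46,5],[49,0]]
[[2,17],[5,0],[15,5],[16,18],[24,0],[38,9],[39,8],[46,5],[49,0]]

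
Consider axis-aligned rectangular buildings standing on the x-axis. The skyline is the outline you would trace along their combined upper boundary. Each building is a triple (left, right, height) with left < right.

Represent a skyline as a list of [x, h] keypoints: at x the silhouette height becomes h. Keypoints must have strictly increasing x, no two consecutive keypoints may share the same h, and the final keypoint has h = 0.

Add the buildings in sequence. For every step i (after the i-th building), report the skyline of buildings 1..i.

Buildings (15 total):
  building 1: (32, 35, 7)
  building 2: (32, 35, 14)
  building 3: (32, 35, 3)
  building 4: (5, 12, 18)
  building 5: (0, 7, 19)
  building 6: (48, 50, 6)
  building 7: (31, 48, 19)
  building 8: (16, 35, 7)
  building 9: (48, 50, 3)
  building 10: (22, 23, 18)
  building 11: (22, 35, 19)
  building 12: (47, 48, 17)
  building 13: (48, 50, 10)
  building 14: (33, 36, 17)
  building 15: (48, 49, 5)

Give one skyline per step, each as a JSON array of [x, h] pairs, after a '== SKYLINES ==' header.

== SKYLINES ==
[[32,7],[35,0]]
[[32,14],[35,0]]
[[32,14],[35,0]]
[[5,18],[12,0],[32,14],[35,0]]
[[0,19],[7,18],[12,0],[32,14],[35,0]]
[[0,19],[7,18],[12,0],[32,14],[35,0],[48,6],[50,0]]
[[0,19],[7,18],[12,0],[31,19],[48,6],[50,0]]
[[0,19],[7,18],[12,0],[16,7],[31,19],[48,6],[50,0]]
[[0,19],[7,18],[12,0],[16,7],[31,19],[48,6],[50,0]]
[[0,19],[7,18],[12,0],[16,7],[22,18],[23,7],[31,19],[48,6],[50,0]]
[[0,19],[7,18],[12,0],[16,7],[22,19],[48,6],[50,0]]
[[0,19],[7,18],[12,0],[16,7],[22,19],[48,6],[50,0]]
[[0,19],[7,18],[12,0],[16,7],[22,19],[48,10],[50,0]]
[[0,19],[7,18],[12,0],[16,7],[22,19],[48,10],[50,0]]
[[0,19],[7,18],[12,0],[16,7],[22,19],[48,10],[50,0]]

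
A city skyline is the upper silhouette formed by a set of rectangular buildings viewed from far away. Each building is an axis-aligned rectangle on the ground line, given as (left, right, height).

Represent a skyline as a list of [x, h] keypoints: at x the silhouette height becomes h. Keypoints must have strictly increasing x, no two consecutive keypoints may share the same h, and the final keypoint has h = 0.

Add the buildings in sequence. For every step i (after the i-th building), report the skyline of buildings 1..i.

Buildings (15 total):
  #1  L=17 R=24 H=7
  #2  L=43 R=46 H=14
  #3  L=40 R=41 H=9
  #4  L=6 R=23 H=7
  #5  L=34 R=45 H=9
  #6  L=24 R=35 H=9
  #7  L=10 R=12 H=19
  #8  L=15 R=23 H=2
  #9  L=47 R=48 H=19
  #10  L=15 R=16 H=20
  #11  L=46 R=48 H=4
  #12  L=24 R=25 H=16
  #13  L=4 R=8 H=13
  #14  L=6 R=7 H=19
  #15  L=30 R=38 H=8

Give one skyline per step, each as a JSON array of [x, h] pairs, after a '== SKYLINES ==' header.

== SKYLINES ==
[[17,7],[24,0]]
[[17,7],[24,0],[43,14],[46,0]]
[[17,7],[24,0],[40,9],[41,0],[43,14],[46,0]]
[[6,7],[24,0],[40,9],[41,0],[43,14],[46,0]]
[[6,7],[24,0],[34,9],[43,14],[46,0]]
[[6,7],[24,9],[43,14],[46,0]]
[[6,7],[10,19],[12,7],[24,9],[43,14],[46,0]]
[[6,7],[10,19],[12,7],[24,9],[43,14],[46,0]]
[[6,7],[10,19],[12,7],[24,9],[43,14],[46,0],[47,19],[48,0]]
[[6,7],[10,19],[12,7],[15,20],[16,7],[24,9],[43,14],[46,0],[47,19],[48,0]]
[[6,7],[10,19],[12,7],[15,20],[16,7],[24,9],[43,14],[46,4],[47,19],[48,0]]
[[6,7],[10,19],[12,7],[15,20],[16,7],[24,16],[25,9],[43,14],[46,4],[47,19],[48,0]]
[[4,13],[8,7],[10,19],[12,7],[15,20],[16,7],[24,16],[25,9],[43,14],[46,4],[47,19],[48,0]]
[[4,13],[6,19],[7,13],[8,7],[10,19],[12,7],[15,20],[16,7],[24,16],[25,9],[43,14],[46,4],[47,19],[48,0]]
[[4,13],[6,19],[7,13],[8,7],[10,19],[12,7],[15,20],[16,7],[24,16],[25,9],[43,14],[46,4],[47,19],[48,0]]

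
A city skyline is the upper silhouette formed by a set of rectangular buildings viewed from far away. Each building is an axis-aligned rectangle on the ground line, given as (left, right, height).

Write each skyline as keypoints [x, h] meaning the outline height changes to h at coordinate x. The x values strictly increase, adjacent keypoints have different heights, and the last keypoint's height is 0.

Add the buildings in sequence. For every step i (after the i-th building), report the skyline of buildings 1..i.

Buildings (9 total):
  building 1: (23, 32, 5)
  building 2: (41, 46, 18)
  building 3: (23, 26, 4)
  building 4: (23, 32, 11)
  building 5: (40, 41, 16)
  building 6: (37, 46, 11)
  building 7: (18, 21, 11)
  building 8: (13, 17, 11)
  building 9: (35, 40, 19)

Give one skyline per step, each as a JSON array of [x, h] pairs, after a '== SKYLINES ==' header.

== SKYLINES ==
[[23,5],[32,0]]
[[23,5],[32,0],[41,18],[46,0]]
[[23,5],[32,0],[41,18],[46,0]]
[[23,11],[32,0],[41,18],[46,0]]
[[23,11],[32,0],[40,16],[41,18],[46,0]]
[[23,11],[32,0],[37,11],[40,16],[41,18],[46,0]]
[[18,11],[21,0],[23,11],[32,0],[37,11],[40,16],[41,18],[46,0]]
[[13,11],[17,0],[18,11],[21,0],[23,11],[32,0],[37,11],[40,16],[41,18],[46,0]]
[[13,11],[17,0],[18,11],[21,0],[23,11],[32,0],[35,19],[40,16],[41,18],[46,0]]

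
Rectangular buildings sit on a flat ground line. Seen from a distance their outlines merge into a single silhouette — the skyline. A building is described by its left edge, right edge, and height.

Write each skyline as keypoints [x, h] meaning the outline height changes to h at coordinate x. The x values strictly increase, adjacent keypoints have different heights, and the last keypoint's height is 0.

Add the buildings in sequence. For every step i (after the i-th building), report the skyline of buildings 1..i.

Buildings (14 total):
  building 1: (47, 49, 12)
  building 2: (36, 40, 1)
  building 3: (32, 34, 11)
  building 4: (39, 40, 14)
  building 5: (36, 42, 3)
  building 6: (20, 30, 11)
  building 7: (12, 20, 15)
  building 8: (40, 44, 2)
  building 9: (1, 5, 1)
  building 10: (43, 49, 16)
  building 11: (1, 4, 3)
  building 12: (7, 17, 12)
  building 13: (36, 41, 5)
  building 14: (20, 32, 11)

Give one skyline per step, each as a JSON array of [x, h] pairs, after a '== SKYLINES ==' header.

== SKYLINES ==
[[47,12],[49,0]]
[[36,1],[40,0],[47,12],[49,0]]
[[32,11],[34,0],[36,1],[40,0],[47,12],[49,0]]
[[32,11],[34,0],[36,1],[39,14],[40,0],[47,12],[49,0]]
[[32,11],[34,0],[36,3],[39,14],[40,3],[42,0],[47,12],[49,0]]
[[20,11],[30,0],[32,11],[34,0],[36,3],[39,14],[40,3],[42,0],[47,12],[49,0]]
[[12,15],[20,11],[30,0],[32,11],[34,0],[36,3],[39,14],[40,3],[42,0],[47,12],[49,0]]
[[12,15],[20,11],[30,0],[32,11],[34,0],[36,3],[39,14],[40,3],[42,2],[44,0],[47,12],[49,0]]
[[1,1],[5,0],[12,15],[20,11],[30,0],[32,11],[34,0],[36,3],[39,14],[40,3],[42,2],[44,0],[47,12],[49,0]]
[[1,1],[5,0],[12,15],[20,11],[30,0],[32,11],[34,0],[36,3],[39,14],[40,3],[42,2],[43,16],[49,0]]
[[1,3],[4,1],[5,0],[12,15],[20,11],[30,0],[32,11],[34,0],[36,3],[39,14],[40,3],[42,2],[43,16],[49,0]]
[[1,3],[4,1],[5,0],[7,12],[12,15],[20,11],[30,0],[32,11],[34,0],[36,3],[39,14],[40,3],[42,2],[43,16],[49,0]]
[[1,3],[4,1],[5,0],[7,12],[12,15],[20,11],[30,0],[32,11],[34,0],[36,5],[39,14],[40,5],[41,3],[42,2],[43,16],[49,0]]
[[1,3],[4,1],[5,0],[7,12],[12,15],[20,11],[34,0],[36,5],[39,14],[40,5],[41,3],[42,2],[43,16],[49,0]]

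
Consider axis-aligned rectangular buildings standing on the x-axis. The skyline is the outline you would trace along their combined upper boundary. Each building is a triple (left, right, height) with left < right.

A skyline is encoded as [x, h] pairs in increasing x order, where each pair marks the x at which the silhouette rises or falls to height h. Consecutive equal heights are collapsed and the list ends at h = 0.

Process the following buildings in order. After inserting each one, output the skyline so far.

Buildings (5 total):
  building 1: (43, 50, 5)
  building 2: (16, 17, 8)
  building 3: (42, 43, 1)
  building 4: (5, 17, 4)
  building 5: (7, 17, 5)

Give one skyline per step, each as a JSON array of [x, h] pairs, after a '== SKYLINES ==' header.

== SKYLINES ==
[[43,5],[50,0]]
[[16,8],[17,0],[43,5],[50,0]]
[[16,8],[17,0],[42,1],[43,5],[50,0]]
[[5,4],[16,8],[17,0],[42,1],[43,5],[50,0]]
[[5,4],[7,5],[16,8],[17,0],[42,1],[43,5],[50,0]]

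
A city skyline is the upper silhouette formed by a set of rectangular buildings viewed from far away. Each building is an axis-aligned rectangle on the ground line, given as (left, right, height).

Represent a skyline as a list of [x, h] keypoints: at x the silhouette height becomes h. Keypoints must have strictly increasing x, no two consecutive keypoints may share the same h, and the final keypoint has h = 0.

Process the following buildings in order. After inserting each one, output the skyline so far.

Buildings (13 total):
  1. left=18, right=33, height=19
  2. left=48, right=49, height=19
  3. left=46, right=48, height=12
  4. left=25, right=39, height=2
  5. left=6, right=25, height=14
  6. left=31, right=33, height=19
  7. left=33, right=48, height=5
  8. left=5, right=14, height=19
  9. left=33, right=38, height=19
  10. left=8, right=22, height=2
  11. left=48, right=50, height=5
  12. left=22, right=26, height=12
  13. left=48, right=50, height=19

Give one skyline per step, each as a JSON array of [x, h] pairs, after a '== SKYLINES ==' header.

== SKYLINES ==
[[18,19],[33,0]]
[[18,19],[33,0],[48,19],[49,0]]
[[18,19],[33,0],[46,12],[48,19],[49,0]]
[[18,19],[33,2],[39,0],[46,12],[48,19],[49,0]]
[[6,14],[18,19],[33,2],[39,0],[46,12],[48,19],[49,0]]
[[6,14],[18,19],[33,2],[39,0],[46,12],[48,19],[49,0]]
[[6,14],[18,19],[33,5],[46,12],[48,19],[49,0]]
[[5,19],[14,14],[18,19],[33,5],[46,12],[48,19],[49,0]]
[[5,19],[14,14],[18,19],[38,5],[46,12],[48,19],[49,0]]
[[5,19],[14,14],[18,19],[38,5],[46,12],[48,19],[49,0]]
[[5,19],[14,14],[18,19],[38,5],[46,12],[48,19],[49,5],[50,0]]
[[5,19],[14,14],[18,19],[38,5],[46,12],[48,19],[49,5],[50,0]]
[[5,19],[14,14],[18,19],[38,5],[46,12],[48,19],[50,0]]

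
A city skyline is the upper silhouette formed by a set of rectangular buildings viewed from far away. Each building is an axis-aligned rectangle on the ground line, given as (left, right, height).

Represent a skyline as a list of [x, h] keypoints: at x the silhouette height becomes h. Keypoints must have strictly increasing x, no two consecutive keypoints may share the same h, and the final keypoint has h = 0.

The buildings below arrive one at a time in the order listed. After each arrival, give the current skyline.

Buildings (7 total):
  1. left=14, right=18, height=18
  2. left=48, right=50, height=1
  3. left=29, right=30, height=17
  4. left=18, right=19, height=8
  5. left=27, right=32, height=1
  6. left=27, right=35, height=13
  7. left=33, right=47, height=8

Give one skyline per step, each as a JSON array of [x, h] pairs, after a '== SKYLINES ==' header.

== SKYLINES ==
[[14,18],[18,0]]
[[14,18],[18,0],[48,1],[50,0]]
[[14,18],[18,0],[29,17],[30,0],[48,1],[50,0]]
[[14,18],[18,8],[19,0],[29,17],[30,0],[48,1],[50,0]]
[[14,18],[18,8],[19,0],[27,1],[29,17],[30,1],[32,0],[48,1],[50,0]]
[[14,18],[18,8],[19,0],[27,13],[29,17],[30,13],[35,0],[48,1],[50,0]]
[[14,18],[18,8],[19,0],[27,13],[29,17],[30,13],[35,8],[47,0],[48,1],[50,0]]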